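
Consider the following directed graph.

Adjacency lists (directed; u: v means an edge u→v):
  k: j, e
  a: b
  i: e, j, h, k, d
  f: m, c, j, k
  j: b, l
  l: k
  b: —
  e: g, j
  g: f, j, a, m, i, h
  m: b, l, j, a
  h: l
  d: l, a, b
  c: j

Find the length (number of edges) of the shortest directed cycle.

For each vertex v, BFS finds the shortest path from v back to v.
The shortest such closed walk is g → i → e → g, length 3.

3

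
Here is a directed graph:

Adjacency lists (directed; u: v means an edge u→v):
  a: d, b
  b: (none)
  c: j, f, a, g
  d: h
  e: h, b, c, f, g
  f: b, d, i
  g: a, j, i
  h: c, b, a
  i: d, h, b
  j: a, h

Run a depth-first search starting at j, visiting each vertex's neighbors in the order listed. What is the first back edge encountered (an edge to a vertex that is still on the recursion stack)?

DFS from j (visiting each vertex's neighbors in the order listed); mark gray on enter, black on exit:
j gray
  a gray
    d gray
      h gray
        c gray
          c→j: j is gray → back edge
First back edge: c → j.

c->j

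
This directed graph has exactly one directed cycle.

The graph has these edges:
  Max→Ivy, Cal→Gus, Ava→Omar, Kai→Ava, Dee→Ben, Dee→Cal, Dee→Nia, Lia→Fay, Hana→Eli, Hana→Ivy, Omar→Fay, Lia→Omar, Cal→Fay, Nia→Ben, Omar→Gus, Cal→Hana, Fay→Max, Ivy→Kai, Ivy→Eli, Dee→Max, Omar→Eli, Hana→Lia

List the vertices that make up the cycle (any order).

DFS with gray/black marking from Max:
Max gray
  Ivy gray
    Kai gray
      Ava gray
        Omar gray
          Eli gray
          Eli black
          Fay gray
            Fay→Max: Max is gray → back edge
Back edge closes the cycle Max → Ivy → Kai → Ava → Omar → Fay → Max; its vertices are {Ava, Fay, Ivy, Kai, Max, Omar}.

Ava, Fay, Ivy, Kai, Max, Omar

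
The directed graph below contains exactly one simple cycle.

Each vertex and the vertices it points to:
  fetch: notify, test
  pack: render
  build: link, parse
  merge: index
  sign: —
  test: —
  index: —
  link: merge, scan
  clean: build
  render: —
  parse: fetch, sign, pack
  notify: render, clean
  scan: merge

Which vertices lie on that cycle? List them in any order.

DFS with gray/black marking from build:
build gray
  link gray
    merge gray
      index gray
      index black
    merge black
    scan gray
      scan→merge: merge black — skip
    scan black
  link black
  parse gray
    fetch gray
      notify gray
        render gray
        render black
        clean gray
          clean→build: build is gray → back edge
Back edge closes the cycle build → parse → fetch → notify → clean → build; its vertices are {build, clean, fetch, parse, notify}.

build, clean, fetch, parse, notify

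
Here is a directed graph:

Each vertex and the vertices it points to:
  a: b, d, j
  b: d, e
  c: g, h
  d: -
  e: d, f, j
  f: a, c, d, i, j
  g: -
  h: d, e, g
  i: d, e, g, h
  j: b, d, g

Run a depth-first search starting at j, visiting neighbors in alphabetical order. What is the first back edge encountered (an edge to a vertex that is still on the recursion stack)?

a->b

DFS from j (visiting neighbors in alphabetical order); mark gray on enter, black on exit:
j gray
  b gray
    d gray
    d black
    e gray
      e→d: d black — skip
      f gray
        a gray
          a→b: b is gray → back edge
First back edge: a → b.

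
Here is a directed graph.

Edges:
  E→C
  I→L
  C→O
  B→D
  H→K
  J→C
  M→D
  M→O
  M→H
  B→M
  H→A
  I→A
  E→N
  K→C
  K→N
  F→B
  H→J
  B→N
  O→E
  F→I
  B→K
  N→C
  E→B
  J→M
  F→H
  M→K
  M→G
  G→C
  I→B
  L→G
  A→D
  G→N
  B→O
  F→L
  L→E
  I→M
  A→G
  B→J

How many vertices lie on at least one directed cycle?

11

A vertex is on a directed cycle iff it belongs to a strongly connected component of size ≥ 2 (or has a self-loop).
The vertices on cycles are {A, B, C, E, G, H, J, K, M, N, O} — 11 in total.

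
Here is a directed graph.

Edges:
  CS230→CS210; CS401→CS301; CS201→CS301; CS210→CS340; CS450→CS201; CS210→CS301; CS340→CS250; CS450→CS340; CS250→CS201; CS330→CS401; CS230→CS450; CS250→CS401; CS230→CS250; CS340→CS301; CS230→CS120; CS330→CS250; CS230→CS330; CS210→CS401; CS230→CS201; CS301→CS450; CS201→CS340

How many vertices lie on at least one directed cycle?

6

A vertex is on a directed cycle iff it belongs to a strongly connected component of size ≥ 2 (or has a self-loop).
The vertices on cycles are {CS201, CS250, CS301, CS340, CS401, CS450} — 6 in total.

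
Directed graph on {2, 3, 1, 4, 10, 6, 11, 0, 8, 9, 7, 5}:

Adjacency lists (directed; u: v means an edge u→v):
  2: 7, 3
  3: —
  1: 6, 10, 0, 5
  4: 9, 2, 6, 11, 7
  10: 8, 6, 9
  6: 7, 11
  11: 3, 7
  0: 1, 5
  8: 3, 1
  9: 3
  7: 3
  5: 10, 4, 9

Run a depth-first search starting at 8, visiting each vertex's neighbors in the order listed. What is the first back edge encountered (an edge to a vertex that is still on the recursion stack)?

DFS from 8 (visiting each vertex's neighbors in the order listed); mark gray on enter, black on exit:
8 gray
  3 gray
  3 black
  1 gray
    6 gray
      7 gray
        7→3: 3 black — skip
      7 black
      11 gray
        11→3: 3 black — skip
        11→7: 7 black — skip
      11 black
    6 black
    10 gray
      10→8: 8 is gray → back edge
First back edge: 10 → 8.

10→8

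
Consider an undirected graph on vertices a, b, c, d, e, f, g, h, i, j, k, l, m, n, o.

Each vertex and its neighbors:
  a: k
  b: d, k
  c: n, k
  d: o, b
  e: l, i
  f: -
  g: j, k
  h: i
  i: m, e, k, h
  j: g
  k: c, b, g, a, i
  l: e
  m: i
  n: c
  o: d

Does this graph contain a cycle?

DFS, tracking each vertex's parent; an edge to a visited non-parent vertex closes a cycle.
Start from g:
visit g (parent –)
  visit j (parent g)
    j–g: parent, skip
  visit k (parent g)
    visit c (parent k)
      visit n (parent c)
        n–c: parent, skip
      c–k: parent, skip
    visit b (parent k)
      visit d (parent b)
        visit o (parent d)
          o–d: parent, skip
        d–b: parent, skip
      b–k: parent, skip
    k–g: parent, skip
    visit a (parent k)
      a–k: parent, skip
    visit i (parent k)
      visit m (parent i)
        m–i: parent, skip
      visit e (parent i)
        visit l (parent e)
          l–e: parent, skip
        e–i: parent, skip
      i–k: parent, skip
      visit h (parent i)
        h–i: parent, skip
visit f (parent –)
No non-parent visited neighbor found — the graph is a forest.

No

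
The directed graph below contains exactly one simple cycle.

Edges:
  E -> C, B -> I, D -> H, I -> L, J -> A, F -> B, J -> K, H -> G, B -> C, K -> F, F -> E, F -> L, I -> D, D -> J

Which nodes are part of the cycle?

B, D, F, I, J, K

DFS with gray/black marking from F:
F gray
  E gray
    C gray
    C black
  E black
  L gray
  L black
  B gray
    B→C: C black — skip
    I gray
      D gray
        H gray
          G gray
          G black
        H black
        J gray
          K gray
            K→F: F is gray → back edge
Back edge closes the cycle F → B → I → D → J → K → F; its vertices are {B, D, F, I, J, K}.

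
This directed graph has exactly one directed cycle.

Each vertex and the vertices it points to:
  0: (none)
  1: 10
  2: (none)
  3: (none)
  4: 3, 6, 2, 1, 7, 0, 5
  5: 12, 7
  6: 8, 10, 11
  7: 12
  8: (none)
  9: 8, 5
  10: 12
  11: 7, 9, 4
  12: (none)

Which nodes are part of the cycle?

4, 6, 11

DFS with gray/black marking from 4:
4 gray
  3 gray
  3 black
  6 gray
    8 gray
    8 black
    10 gray
      12 gray
      12 black
    10 black
    11 gray
      7 gray
        7→12: 12 black — skip
      7 black
      9 gray
        9→8: 8 black — skip
        5 gray
          5→12: 12 black — skip
          5→7: 7 black — skip
        5 black
      9 black
      11→4: 4 is gray → back edge
Back edge closes the cycle 4 → 6 → 11 → 4; its vertices are {4, 6, 11}.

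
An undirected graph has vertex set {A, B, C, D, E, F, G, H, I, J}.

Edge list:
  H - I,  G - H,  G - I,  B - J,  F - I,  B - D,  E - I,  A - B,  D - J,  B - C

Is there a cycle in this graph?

DFS, tracking each vertex's parent; an edge to a visited non-parent vertex closes a cycle.
Start from B:
visit B (parent –)
  visit D (parent B)
    D–B: parent, skip
    visit J (parent D)
      J–B: B visited and ≠ parent → cycle
Cycle: B – D – J – B.

Yes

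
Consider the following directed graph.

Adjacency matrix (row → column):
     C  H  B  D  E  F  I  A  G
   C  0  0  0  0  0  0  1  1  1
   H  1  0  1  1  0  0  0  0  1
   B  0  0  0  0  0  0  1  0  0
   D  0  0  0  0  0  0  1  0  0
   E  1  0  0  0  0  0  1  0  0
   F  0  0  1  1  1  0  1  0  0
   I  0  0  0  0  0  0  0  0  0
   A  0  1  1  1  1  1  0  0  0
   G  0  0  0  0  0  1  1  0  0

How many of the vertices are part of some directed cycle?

A vertex is on a directed cycle iff it belongs to a strongly connected component of size ≥ 2 (or has a self-loop).
The vertices on cycles are {A, C, E, F, G, H} — 6 in total.

6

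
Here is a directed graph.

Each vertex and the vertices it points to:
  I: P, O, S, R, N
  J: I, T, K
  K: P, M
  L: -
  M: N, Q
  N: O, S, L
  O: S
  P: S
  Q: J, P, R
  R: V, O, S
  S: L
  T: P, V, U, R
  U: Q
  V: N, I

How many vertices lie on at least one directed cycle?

A vertex is on a directed cycle iff it belongs to a strongly connected component of size ≥ 2 (or has a self-loop).
The vertices on cycles are {I, J, K, M, Q, R, T, U, V} — 9 in total.

9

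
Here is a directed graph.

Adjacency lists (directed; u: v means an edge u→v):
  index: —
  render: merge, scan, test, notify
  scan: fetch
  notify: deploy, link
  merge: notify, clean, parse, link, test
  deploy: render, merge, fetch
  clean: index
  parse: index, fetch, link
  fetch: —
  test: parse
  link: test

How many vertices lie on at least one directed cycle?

7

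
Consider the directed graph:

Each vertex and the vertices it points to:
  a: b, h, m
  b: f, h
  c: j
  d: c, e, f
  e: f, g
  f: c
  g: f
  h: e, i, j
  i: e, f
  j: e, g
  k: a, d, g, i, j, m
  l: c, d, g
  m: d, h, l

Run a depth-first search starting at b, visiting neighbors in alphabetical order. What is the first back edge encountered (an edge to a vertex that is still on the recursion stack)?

e→f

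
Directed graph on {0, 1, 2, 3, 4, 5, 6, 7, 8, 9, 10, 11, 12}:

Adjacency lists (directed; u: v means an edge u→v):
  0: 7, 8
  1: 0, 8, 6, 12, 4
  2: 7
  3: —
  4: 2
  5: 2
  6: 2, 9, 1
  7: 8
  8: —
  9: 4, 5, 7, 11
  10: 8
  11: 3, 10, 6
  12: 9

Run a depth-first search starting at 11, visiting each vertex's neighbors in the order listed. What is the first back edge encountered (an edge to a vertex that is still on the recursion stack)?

9->11

DFS from 11 (visiting each vertex's neighbors in the order listed); mark gray on enter, black on exit:
11 gray
  3 gray
  3 black
  10 gray
    8 gray
    8 black
  10 black
  6 gray
    2 gray
      7 gray
        7→8: 8 black — skip
      7 black
    2 black
    9 gray
      4 gray
        4→2: 2 black — skip
      4 black
      5 gray
        5→2: 2 black — skip
      5 black
      9→7: 7 black — skip
      9→11: 11 is gray → back edge
First back edge: 9 → 11.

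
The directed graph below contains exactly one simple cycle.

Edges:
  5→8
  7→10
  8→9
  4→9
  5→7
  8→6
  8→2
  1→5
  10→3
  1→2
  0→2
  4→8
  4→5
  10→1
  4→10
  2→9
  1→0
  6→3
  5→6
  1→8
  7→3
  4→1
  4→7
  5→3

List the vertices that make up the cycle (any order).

DFS with gray/black marking from 1:
1 gray
  0 gray
    2 gray
      9 gray
      9 black
    2 black
  0 black
  8 gray
    6 gray
      3 gray
      3 black
    6 black
    8→2: 2 black — skip
    8→9: 9 black — skip
  8 black
  5 gray
    5→6: 6 black — skip
    5→8: 8 black — skip
    5→3: 3 black — skip
    7 gray
      7→3: 3 black — skip
      10 gray
        10→3: 3 black — skip
        10→1: 1 is gray → back edge
Back edge closes the cycle 1 → 5 → 7 → 10 → 1; its vertices are {1, 5, 7, 10}.

1, 5, 7, 10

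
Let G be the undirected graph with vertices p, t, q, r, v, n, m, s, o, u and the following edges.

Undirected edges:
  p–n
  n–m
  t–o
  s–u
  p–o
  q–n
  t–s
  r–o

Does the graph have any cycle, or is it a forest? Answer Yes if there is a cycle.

No

DFS, tracking each vertex's parent; an edge to a visited non-parent vertex closes a cycle.
Start from r:
visit r (parent –)
  visit o (parent r)
    o–r: parent, skip
    visit p (parent o)
      p–o: parent, skip
      visit n (parent p)
        visit m (parent n)
          m–n: parent, skip
        visit q (parent n)
          q–n: parent, skip
        n–p: parent, skip
    visit t (parent o)
      t–o: parent, skip
      visit s (parent t)
        s–t: parent, skip
        visit u (parent s)
          u–s: parent, skip
visit v (parent –)
No non-parent visited neighbor found — the graph is a forest.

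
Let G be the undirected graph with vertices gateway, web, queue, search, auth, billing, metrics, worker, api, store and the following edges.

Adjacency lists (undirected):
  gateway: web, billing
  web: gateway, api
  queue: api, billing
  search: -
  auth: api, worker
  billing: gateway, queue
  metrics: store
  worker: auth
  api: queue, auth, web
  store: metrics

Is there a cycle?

Yes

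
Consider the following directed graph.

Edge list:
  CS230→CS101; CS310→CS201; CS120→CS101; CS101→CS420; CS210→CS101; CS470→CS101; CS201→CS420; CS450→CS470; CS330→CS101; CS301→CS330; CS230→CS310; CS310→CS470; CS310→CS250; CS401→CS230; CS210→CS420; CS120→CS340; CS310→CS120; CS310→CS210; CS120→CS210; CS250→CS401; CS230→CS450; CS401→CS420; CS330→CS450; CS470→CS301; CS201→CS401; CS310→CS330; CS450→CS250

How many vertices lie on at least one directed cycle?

9

A vertex is on a directed cycle iff it belongs to a strongly connected component of size ≥ 2 (or has a self-loop).
The vertices on cycles are {CS201, CS230, CS250, CS301, CS310, CS330, CS401, CS450, CS470} — 9 in total.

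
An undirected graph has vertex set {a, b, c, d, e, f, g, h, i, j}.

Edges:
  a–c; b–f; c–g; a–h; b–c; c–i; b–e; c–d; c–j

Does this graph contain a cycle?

No

DFS, tracking each vertex's parent; an edge to a visited non-parent vertex closes a cycle.
Start from i:
visit i (parent –)
  visit c (parent i)
    visit j (parent c)
      j–c: parent, skip
    visit a (parent c)
      visit h (parent a)
        h–a: parent, skip
      a–c: parent, skip
    visit b (parent c)
      b–c: parent, skip
      visit f (parent b)
        f–b: parent, skip
      visit e (parent b)
        e–b: parent, skip
    visit d (parent c)
      d–c: parent, skip
    visit g (parent c)
      g–c: parent, skip
    c–i: parent, skip
No non-parent visited neighbor found — the graph is a forest.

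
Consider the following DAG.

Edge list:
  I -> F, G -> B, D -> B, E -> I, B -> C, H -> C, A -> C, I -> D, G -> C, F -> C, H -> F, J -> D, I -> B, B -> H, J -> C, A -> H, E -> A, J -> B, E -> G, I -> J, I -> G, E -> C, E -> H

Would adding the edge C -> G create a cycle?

Yes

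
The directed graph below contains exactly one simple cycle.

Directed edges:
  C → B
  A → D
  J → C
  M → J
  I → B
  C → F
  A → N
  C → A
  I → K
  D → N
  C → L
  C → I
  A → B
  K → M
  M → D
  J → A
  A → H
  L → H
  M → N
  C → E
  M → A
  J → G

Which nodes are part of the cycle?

DFS with gray/black marking from M:
M gray
  N gray
  N black
  D gray
    D→N: N black — skip
  D black
  J gray
    A gray
      A→N: N black — skip
      B gray
      B black
      H gray
      H black
      A→D: D black — skip
    A black
    G gray
    G black
    C gray
      E gray
      E black
      C→A: A black — skip
      F gray
      F black
      I gray
        I→B: B black — skip
        K gray
          K→M: M is gray → back edge
Back edge closes the cycle M → J → C → I → K → M; its vertices are {C, I, J, K, M}.

C, I, J, K, M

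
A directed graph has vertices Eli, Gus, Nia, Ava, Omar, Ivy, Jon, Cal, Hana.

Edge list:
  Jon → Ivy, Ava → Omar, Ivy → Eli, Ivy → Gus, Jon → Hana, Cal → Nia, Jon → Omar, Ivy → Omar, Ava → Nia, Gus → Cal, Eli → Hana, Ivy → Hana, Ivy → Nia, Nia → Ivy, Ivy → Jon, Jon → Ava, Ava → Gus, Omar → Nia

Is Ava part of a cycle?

Ava is on a cycle iff Ava can reach itself via ≥1 edge.
Ava → Nia → Ivy → Jon → Ava — yes.

Yes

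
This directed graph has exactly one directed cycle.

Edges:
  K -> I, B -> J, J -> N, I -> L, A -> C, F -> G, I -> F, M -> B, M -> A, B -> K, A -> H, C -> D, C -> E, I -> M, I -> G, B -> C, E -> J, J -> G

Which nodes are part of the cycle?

B, I, K, M

DFS with gray/black marking from M:
M gray
  A gray
    C gray
      D gray
      D black
      E gray
        J gray
          N gray
          N black
          G gray
          G black
        J black
      E black
    C black
    H gray
    H black
  A black
  B gray
    B→C: C black — skip
    K gray
      I gray
        I→M: M is gray → back edge
Back edge closes the cycle M → B → K → I → M; its vertices are {B, I, K, M}.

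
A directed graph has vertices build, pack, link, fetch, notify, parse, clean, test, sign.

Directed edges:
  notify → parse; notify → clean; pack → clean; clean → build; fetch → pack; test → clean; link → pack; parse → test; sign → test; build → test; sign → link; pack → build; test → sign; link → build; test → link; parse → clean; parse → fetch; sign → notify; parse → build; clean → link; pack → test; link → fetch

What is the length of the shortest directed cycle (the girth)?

For each vertex v, BFS finds the shortest path from v back to v.
The shortest such closed walk is sign → test → sign, length 2.

2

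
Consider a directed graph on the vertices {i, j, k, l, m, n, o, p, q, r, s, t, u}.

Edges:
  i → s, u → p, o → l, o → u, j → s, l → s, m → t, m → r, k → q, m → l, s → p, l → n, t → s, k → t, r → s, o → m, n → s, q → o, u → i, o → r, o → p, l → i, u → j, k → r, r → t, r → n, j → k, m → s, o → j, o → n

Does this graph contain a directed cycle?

Yes

DFS with white/gray/black marking, starting from o:
o gray
  u gray
    p gray
    p black
    i gray
      s gray
        s→p: p black — skip
      s black
    i black
    j gray
      j→s: s black — skip
      k gray
        r gray
          r→s: s black — skip
          t gray
            t→s: s black — skip
          t black
          n gray
            n→s: s black — skip
          n black
        r black
        q gray
          q→o: o is gray → back edge
Back edge found, so a cycle exists: o → u → j → k → q → o.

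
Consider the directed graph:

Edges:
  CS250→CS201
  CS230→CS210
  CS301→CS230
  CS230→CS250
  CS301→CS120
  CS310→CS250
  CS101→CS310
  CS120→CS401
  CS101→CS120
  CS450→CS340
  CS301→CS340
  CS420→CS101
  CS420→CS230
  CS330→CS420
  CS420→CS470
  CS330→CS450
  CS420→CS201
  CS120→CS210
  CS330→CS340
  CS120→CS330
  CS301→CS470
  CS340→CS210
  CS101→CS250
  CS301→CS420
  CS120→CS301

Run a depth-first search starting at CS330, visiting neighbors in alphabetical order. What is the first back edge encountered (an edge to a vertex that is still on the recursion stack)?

CS301->CS120

DFS from CS330 (visiting neighbors in alphabetical order); mark gray on enter, black on exit:
CS330 gray
  CS340 gray
    CS210 gray
    CS210 black
  CS340 black
  CS420 gray
    CS101 gray
      CS120 gray
        CS120→CS210: CS210 black — skip
        CS301 gray
          CS301→CS120: CS120 is gray → back edge
First back edge: CS301 → CS120.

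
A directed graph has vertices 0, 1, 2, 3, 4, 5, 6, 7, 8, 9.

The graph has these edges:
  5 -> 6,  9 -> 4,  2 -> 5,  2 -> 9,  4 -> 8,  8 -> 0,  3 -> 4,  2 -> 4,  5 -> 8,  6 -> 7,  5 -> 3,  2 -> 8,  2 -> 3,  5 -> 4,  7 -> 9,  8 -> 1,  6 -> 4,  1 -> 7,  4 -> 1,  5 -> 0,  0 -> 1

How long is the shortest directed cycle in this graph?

4

For each vertex v, BFS finds the shortest path from v back to v.
The shortest such closed walk is 9 → 4 → 1 → 7 → 9, length 4.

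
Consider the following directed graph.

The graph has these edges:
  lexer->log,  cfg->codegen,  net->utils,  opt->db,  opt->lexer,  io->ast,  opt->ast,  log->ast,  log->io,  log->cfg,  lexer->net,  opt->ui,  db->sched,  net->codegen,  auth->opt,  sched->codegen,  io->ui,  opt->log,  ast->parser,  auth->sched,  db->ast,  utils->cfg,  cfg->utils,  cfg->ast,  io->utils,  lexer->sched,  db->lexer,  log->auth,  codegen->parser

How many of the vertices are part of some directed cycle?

7

A vertex is on a directed cycle iff it belongs to a strongly connected component of size ≥ 2 (or has a self-loop).
The vertices on cycles are {db, cfg, log, opt, auth, lexer, utils} — 7 in total.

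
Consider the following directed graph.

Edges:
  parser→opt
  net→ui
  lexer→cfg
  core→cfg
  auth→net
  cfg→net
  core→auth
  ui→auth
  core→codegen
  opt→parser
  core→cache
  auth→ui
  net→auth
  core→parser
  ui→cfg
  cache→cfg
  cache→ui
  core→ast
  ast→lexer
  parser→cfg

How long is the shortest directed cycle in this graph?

For each vertex v, BFS finds the shortest path from v back to v.
The shortest such closed walk is auth → net → auth, length 2.

2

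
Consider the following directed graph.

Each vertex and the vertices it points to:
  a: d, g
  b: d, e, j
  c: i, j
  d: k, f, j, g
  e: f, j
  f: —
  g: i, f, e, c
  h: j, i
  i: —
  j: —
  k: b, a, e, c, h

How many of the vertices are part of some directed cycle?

A vertex is on a directed cycle iff it belongs to a strongly connected component of size ≥ 2 (or has a self-loop).
The vertices on cycles are {a, b, d, k} — 4 in total.

4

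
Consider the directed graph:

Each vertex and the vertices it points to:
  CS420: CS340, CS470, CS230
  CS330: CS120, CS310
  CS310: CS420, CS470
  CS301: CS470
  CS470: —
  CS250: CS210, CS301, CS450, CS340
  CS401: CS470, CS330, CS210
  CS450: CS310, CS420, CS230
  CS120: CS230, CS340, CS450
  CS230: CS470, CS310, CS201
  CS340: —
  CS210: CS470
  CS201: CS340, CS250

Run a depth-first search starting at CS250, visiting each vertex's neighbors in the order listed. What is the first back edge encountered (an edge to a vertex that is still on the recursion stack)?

DFS from CS250 (visiting each vertex's neighbors in the order listed); mark gray on enter, black on exit:
CS250 gray
  CS210 gray
    CS470 gray
    CS470 black
  CS210 black
  CS301 gray
    CS301→CS470: CS470 black — skip
  CS301 black
  CS450 gray
    CS310 gray
      CS420 gray
        CS340 gray
        CS340 black
        CS420→CS470: CS470 black — skip
        CS230 gray
          CS230→CS470: CS470 black — skip
          CS230→CS310: CS310 is gray → back edge
First back edge: CS230 → CS310.

CS230->CS310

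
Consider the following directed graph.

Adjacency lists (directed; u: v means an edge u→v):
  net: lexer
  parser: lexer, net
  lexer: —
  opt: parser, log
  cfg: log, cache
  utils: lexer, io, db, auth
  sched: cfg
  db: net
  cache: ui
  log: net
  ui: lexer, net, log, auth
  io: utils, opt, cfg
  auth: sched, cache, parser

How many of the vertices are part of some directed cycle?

A vertex is on a directed cycle iff it belongs to a strongly connected component of size ≥ 2 (or has a self-loop).
The vertices on cycles are {io, ui, cfg, auth, cache, sched, utils} — 7 in total.

7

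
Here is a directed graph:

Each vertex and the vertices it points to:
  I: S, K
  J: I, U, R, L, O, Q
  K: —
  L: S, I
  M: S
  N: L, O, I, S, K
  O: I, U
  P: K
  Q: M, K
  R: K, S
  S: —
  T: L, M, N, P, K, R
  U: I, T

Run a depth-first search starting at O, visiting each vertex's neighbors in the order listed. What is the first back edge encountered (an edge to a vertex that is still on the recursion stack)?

DFS from O (visiting each vertex's neighbors in the order listed); mark gray on enter, black on exit:
O gray
  I gray
    S gray
    S black
    K gray
    K black
  I black
  U gray
    U→I: I black — skip
    T gray
      L gray
        L→S: S black — skip
        L→I: I black — skip
      L black
      M gray
        M→S: S black — skip
      M black
      N gray
        N→L: L black — skip
        N→O: O is gray → back edge
First back edge: N → O.

N→O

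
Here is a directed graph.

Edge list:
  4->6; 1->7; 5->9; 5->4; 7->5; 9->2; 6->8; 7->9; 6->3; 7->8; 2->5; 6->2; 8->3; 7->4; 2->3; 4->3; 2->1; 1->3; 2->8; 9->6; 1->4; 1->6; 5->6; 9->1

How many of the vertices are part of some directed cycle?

A vertex is on a directed cycle iff it belongs to a strongly connected component of size ≥ 2 (or has a self-loop).
The vertices on cycles are {1, 2, 4, 5, 6, 7, 9} — 7 in total.

7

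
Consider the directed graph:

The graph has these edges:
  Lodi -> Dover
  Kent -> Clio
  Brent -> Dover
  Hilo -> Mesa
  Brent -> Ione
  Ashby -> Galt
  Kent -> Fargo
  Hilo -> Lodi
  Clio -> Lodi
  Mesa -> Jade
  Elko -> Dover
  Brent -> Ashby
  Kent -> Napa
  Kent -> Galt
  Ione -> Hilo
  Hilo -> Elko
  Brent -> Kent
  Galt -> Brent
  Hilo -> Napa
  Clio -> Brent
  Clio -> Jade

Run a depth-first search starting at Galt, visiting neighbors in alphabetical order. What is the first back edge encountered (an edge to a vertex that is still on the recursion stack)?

DFS from Galt (visiting neighbors in alphabetical order); mark gray on enter, black on exit:
Galt gray
  Brent gray
    Ashby gray
      Ashby→Galt: Galt is gray → back edge
First back edge: Ashby → Galt.

Ashby->Galt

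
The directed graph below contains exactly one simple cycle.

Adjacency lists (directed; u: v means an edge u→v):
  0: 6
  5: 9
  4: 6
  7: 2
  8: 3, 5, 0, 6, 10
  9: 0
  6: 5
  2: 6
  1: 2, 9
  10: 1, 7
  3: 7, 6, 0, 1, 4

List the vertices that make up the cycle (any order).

DFS with gray/black marking from 5:
5 gray
  9 gray
    0 gray
      6 gray
        6→5: 5 is gray → back edge
Back edge closes the cycle 5 → 9 → 0 → 6 → 5; its vertices are {0, 5, 6, 9}.

0, 5, 6, 9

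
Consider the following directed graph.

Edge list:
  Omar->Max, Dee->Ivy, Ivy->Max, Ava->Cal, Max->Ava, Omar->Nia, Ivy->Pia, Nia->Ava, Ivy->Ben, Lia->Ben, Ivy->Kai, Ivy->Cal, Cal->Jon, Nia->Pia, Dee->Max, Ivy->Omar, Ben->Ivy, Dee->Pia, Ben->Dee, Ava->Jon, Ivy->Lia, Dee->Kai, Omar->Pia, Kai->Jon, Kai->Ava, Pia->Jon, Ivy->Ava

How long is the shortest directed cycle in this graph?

For each vertex v, BFS finds the shortest path from v back to v.
The shortest such closed walk is Ivy → Ben → Ivy, length 2.

2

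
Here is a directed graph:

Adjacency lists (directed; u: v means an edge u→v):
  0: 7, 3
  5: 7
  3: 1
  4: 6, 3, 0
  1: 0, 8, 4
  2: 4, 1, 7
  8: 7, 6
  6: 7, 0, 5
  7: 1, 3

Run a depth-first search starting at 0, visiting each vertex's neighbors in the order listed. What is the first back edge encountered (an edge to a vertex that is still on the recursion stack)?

1→0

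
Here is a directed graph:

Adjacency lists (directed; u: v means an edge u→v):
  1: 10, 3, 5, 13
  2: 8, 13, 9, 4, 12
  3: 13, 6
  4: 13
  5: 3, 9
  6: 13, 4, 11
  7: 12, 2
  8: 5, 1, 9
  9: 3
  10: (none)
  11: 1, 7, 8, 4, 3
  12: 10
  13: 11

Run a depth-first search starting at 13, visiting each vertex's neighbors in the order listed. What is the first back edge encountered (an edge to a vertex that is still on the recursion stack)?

3->13

DFS from 13 (visiting each vertex's neighbors in the order listed); mark gray on enter, black on exit:
13 gray
  11 gray
    1 gray
      10 gray
      10 black
      3 gray
        3→13: 13 is gray → back edge
First back edge: 3 → 13.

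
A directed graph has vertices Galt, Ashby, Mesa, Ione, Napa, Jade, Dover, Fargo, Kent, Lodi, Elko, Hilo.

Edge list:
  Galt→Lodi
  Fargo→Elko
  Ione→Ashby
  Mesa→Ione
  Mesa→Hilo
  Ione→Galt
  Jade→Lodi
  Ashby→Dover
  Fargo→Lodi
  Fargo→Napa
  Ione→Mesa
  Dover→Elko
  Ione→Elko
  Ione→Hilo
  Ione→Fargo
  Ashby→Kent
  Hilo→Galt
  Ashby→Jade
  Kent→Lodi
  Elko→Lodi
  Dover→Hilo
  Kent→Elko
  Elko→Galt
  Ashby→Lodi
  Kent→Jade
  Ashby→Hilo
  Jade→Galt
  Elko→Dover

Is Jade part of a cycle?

No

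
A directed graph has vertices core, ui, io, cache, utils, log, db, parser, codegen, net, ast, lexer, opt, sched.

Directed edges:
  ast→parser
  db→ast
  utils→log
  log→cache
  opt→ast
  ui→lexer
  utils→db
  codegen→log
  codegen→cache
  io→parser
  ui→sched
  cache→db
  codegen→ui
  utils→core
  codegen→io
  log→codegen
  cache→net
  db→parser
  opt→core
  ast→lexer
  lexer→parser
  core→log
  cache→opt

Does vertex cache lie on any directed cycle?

Yes

cache is on a cycle iff cache can reach itself via ≥1 edge.
cache → opt → core → log → cache — yes.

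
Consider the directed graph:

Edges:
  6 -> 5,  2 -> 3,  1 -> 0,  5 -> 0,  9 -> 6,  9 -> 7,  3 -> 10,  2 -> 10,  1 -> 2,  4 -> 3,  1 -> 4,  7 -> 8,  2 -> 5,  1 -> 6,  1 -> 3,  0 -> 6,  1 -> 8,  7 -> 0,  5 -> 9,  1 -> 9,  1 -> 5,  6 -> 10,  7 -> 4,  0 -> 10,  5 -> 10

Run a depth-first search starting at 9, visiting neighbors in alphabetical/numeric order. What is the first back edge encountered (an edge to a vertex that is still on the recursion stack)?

DFS from 9 (visiting neighbors in alphabetical/numeric order); mark gray on enter, black on exit:
9 gray
  6 gray
    5 gray
      0 gray
        0→6: 6 is gray → back edge
First back edge: 0 → 6.

0->6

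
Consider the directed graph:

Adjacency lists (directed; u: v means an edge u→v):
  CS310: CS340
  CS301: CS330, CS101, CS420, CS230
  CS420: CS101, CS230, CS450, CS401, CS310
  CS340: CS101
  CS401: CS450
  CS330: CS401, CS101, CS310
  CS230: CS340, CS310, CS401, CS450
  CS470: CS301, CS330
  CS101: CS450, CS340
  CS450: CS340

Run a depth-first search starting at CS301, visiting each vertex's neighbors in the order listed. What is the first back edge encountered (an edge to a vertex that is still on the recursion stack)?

CS101->CS450

DFS from CS301 (visiting each vertex's neighbors in the order listed); mark gray on enter, black on exit:
CS301 gray
  CS330 gray
    CS401 gray
      CS450 gray
        CS340 gray
          CS101 gray
            CS101→CS450: CS450 is gray → back edge
First back edge: CS101 → CS450.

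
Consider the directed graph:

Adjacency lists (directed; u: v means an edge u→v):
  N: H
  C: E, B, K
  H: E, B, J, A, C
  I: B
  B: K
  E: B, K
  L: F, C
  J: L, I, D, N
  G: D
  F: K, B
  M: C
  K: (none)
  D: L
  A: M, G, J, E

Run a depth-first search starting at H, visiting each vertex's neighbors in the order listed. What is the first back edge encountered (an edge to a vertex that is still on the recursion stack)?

N→H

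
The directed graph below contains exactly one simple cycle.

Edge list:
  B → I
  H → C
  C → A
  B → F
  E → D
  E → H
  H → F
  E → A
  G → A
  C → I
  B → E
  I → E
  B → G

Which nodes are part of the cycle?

C, E, H, I

DFS with gray/black marking from E:
E gray
  D gray
  D black
  H gray
    C gray
      I gray
        I→E: E is gray → back edge
Back edge closes the cycle E → H → C → I → E; its vertices are {C, E, H, I}.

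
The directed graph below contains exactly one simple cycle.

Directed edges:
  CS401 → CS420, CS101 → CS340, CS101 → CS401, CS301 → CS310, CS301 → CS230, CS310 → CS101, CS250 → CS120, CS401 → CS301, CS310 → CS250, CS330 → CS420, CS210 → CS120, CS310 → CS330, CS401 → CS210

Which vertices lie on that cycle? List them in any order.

CS101, CS301, CS310, CS401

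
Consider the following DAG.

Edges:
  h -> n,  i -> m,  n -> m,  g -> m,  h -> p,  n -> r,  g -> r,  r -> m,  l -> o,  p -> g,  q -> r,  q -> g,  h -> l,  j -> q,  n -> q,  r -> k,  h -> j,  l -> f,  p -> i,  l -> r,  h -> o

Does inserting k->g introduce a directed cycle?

Yes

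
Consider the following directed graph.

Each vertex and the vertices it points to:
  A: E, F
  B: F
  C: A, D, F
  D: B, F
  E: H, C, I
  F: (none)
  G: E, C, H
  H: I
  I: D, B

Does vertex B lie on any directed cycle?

B lies on a cycle iff there is a path from B back to itself.
Exploring from B, it never reaches itself; equivalently, its strongly connected component is a singleton.

No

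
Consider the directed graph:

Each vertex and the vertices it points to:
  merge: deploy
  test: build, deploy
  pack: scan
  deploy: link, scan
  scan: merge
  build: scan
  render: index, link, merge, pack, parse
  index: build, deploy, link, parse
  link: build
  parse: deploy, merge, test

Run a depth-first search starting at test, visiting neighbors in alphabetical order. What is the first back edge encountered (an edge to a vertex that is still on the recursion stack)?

link→build

DFS from test (visiting neighbors in alphabetical order); mark gray on enter, black on exit:
test gray
  build gray
    scan gray
      merge gray
        deploy gray
          link gray
            link→build: build is gray → back edge
First back edge: link → build.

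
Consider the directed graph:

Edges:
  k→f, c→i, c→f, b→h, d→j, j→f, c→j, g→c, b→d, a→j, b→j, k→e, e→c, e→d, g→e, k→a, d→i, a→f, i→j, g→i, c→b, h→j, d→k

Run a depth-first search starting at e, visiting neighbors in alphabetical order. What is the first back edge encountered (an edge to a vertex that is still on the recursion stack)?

DFS from e (visiting neighbors in alphabetical order); mark gray on enter, black on exit:
e gray
  c gray
    b gray
      d gray
        i gray
          j gray
            f gray
            f black
          j black
        i black
        d→j: j black — skip
        k gray
          a gray
            a→f: f black — skip
            a→j: j black — skip
          a black
          k→e: e is gray → back edge
First back edge: k → e.

k→e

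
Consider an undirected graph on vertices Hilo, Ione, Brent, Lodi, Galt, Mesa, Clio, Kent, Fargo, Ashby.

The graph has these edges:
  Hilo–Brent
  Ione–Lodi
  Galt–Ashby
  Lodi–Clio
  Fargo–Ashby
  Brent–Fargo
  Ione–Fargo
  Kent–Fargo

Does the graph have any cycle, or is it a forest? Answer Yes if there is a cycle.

No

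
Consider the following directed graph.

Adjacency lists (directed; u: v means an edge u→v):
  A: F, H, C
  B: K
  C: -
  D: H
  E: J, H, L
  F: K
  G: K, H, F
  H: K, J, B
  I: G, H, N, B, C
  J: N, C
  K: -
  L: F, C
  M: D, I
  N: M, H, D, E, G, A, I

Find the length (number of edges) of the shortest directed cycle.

2

For each vertex v, BFS finds the shortest path from v back to v.
The shortest such closed walk is N → I → N, length 2.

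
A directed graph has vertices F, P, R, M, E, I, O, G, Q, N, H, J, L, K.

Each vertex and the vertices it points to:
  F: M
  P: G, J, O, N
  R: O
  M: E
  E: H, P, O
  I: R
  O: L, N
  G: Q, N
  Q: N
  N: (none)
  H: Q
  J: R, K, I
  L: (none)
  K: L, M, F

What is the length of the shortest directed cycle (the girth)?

For each vertex v, BFS finds the shortest path from v back to v.
The shortest such closed walk is E → P → J → K → M → E, length 5.

5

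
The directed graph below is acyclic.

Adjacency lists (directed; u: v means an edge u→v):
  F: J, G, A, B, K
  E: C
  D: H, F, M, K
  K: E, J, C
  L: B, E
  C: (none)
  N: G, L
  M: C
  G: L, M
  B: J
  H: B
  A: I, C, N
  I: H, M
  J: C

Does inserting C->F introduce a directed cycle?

Yes

Adding C→F creates a cycle iff F can already reach C.
Path from F: F → K → C.
So F → … → C → F is a cycle.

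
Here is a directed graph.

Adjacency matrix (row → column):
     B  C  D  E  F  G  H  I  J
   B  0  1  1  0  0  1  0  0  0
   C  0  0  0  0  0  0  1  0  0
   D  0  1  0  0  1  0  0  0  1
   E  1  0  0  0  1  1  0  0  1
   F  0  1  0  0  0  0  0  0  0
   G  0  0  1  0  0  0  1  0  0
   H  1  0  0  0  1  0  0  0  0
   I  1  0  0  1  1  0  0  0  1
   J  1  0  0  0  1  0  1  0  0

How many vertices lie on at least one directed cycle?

A vertex is on a directed cycle iff it belongs to a strongly connected component of size ≥ 2 (or has a self-loop).
The vertices on cycles are {B, C, D, F, G, H, J} — 7 in total.

7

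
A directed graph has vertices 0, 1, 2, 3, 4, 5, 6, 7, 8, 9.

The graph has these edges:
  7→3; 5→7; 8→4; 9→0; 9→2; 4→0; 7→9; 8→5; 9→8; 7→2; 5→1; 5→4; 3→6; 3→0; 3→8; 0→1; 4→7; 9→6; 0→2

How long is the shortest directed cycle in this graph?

4

For each vertex v, BFS finds the shortest path from v back to v.
The shortest such closed walk is 8 → 4 → 7 → 9 → 8, length 4.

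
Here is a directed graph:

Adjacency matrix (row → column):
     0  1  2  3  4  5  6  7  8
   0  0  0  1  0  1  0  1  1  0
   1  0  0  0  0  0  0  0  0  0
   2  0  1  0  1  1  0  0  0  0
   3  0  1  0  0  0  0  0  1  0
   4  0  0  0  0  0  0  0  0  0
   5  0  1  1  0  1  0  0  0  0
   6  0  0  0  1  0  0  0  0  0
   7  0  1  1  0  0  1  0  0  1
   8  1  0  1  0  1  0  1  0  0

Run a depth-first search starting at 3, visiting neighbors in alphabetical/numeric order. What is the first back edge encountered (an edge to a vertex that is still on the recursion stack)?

2->3

DFS from 3 (visiting neighbors in alphabetical/numeric order); mark gray on enter, black on exit:
3 gray
  1 gray
  1 black
  7 gray
    7→1: 1 black — skip
    2 gray
      2→1: 1 black — skip
      2→3: 3 is gray → back edge
First back edge: 2 → 3.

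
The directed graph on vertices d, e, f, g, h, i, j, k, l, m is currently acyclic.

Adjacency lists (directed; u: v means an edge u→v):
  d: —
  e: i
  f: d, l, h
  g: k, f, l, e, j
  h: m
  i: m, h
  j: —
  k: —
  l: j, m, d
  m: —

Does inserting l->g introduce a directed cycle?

Yes

Adding l→g creates a cycle iff g can already reach l.
Path from g: g → l.
So g → … → l → g is a cycle.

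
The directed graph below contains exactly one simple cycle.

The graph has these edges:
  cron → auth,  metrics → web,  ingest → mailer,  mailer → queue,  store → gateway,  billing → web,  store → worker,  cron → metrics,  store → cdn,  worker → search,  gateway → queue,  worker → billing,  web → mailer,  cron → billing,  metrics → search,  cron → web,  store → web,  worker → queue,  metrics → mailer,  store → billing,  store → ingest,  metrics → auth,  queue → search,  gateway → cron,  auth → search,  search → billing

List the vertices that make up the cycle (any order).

web, queue, mailer, search, billing

DFS with gray/black marking from queue:
queue gray
  search gray
    billing gray
      web gray
        mailer gray
          mailer→queue: queue is gray → back edge
Back edge closes the cycle queue → search → billing → web → mailer → queue; its vertices are {web, queue, mailer, search, billing}.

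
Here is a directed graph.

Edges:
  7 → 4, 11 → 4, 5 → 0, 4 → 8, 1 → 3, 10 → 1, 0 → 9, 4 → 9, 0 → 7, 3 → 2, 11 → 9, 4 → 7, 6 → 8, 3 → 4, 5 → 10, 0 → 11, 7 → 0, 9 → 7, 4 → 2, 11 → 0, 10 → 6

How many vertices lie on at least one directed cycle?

5

A vertex is on a directed cycle iff it belongs to a strongly connected component of size ≥ 2 (or has a self-loop).
The vertices on cycles are {0, 4, 7, 9, 11} — 5 in total.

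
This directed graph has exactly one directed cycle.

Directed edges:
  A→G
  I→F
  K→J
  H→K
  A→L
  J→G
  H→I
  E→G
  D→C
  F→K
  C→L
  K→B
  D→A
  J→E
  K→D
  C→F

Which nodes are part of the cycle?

C, D, F, K

DFS with gray/black marking from K:
K gray
  B gray
  B black
  D gray
    A gray
      G gray
      G black
      L gray
      L black
    A black
    C gray
      C→L: L black — skip
      F gray
        F→K: K is gray → back edge
Back edge closes the cycle K → D → C → F → K; its vertices are {C, D, F, K}.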